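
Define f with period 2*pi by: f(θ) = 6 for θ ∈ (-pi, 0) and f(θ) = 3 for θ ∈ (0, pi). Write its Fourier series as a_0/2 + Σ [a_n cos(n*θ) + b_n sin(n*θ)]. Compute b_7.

-6/(7*pi)

b_7 = 1/pi ∫_{-pi}^{pi} f(θ) sin(7*θ) dθ.
Split the integral at the breakpoints.
Directly, an antiderivative of (6) sin(7*θ) is -6*cos(7*θ)/7; evaluating from -pi to 0: ∫_{-pi}^{0} (6) sin(7*θ) dθ = (-6/7) - (6/7) = -12/7.
Directly, an antiderivative of (3) sin(7*θ) is -3*cos(7*θ)/7; evaluating from 0 to pi: ∫_{0}^{pi} (3) sin(7*θ) dθ = (3/7) - (-3/7) = 6/7.
Summing the pieces and multiplying by (1/pi) gives b_7 = -6/(7*pi).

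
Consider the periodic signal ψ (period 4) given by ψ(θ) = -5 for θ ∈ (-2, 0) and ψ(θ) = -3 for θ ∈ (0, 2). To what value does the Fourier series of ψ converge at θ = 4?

-4

θ = 4 differs from θ = 0 by 1 full period(s), and the series is 4-periodic.
At θ = 0 the one-sided limits are ψ(0^-) = -5 and ψ(0^+) = -3.
By Dirichlet's theorem the series converges to their average, [(-5) + (-3)]/2 = -4.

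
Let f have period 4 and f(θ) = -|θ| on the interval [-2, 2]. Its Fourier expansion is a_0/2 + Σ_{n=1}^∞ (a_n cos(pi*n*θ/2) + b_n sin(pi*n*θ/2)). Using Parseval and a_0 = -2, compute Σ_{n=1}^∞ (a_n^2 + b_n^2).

Parseval: a_0^2/2 + Σ_{n≥1} (a_n^2+b_n^2) = 1/2 ∫_{-2}^{2} f(θ)^2 dθ = 8/3.
Subtract a_0^2/2 = 2: Σ (a_n^2+b_n^2) = 2/3.

2/3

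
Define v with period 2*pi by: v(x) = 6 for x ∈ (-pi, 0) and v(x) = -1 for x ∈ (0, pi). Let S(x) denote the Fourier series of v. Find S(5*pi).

x = 5*pi differs from x = pi by 2 full period(s), and the series is 2*pi-periodic.
At x = pi the one-sided limits are v(pi^-) = -1 and v(pi^+) = 6.
By Dirichlet's theorem the series converges to their average, [(-1) + (6)]/2 = 5/2.

5/2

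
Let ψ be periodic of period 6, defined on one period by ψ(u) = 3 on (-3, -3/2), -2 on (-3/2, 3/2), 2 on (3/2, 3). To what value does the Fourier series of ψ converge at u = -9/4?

3

ψ is continuous at u = -9/4 with value 3, so the series converges to 3 there.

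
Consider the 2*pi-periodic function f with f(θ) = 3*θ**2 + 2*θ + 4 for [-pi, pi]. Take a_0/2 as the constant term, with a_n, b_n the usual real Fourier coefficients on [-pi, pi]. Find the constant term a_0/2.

a_0 = 1/pi ∫_{-pi}^{pi} f(θ) dθ = 1/pi · (2*pi*(4 + pi**2)) = 8 + 2*pi**2.
So the constant term a_0/2 = 4 + pi**2.

4 + pi**2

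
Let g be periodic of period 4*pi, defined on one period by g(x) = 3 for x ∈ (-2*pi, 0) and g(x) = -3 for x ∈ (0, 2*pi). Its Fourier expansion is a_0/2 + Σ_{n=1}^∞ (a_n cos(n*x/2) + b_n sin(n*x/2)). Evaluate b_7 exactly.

-12/(7*pi)

b_7 = (1/(2*pi)) ∫_{-2*pi}^{2*pi} g(x) sin(7*x/2) dx.
g is odd and sin(7*x/2) is odd, so the integrand is even and b_7 = 1/pi ∫_0^{2*pi} g(x) sin(7*x/2) dx.
Directly, an antiderivative of (-3) sin(7*x/2) is 6*cos(7*x/2)/7; evaluating from 0 to 2*pi: ∫_{0}^{2*pi} (-3) sin(7*x/2) dx = (-6/7) - (6/7) = -12/7.
Hence b_7 = (1/pi)·(-12/7) = -12/(7*pi).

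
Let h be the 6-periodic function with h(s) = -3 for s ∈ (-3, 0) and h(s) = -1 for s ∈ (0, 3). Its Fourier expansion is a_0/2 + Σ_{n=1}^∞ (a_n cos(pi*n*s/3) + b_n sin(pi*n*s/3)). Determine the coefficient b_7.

b_7 = 1/3 ∫_{-3}^{3} h(s) sin(7*pi*s/3) ds.
Split the integral at the breakpoints.
Directly, an antiderivative of (-3) sin(7*pi*s/3) is 9*cos(7*pi*s/3)/(7*pi); evaluating from -3 to 0: ∫_{-3}^{0} (-3) sin(7*pi*s/3) ds = (9/(7*pi)) - (-9/(7*pi)) = 18/(7*pi).
Directly, an antiderivative of (-1) sin(7*pi*s/3) is 3*cos(7*pi*s/3)/(7*pi); evaluating from 0 to 3: ∫_{0}^{3} (-1) sin(7*pi*s/3) ds = (-3/(7*pi)) - (3/(7*pi)) = -6/(7*pi).
Summing the pieces and multiplying by (1/3) gives b_7 = 4/(7*pi).

4/(7*pi)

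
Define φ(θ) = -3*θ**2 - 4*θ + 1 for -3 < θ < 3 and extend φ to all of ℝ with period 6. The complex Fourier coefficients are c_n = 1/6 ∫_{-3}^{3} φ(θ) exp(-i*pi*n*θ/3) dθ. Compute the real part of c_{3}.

Since φ is real-valued, Re(c_{3}) = 1/6 ∫_{-3}^{3} φ(θ) cos(pi*θ) dθ = a_{3}/2.
Integrating by parts twice (tabular method), an antiderivative of (-3*θ**2 - 4*θ + 1) cos(pi*θ) is -3*θ**2*sin(pi*θ)/pi - 4*θ*sin(pi*θ)/pi - 6*θ*cos(pi*θ)/pi**2 + 6*sin(pi*θ)/pi**3 + sin(pi*θ)/pi - 4*cos(pi*θ)/pi**2; evaluating from -3 to 3: ∫_{-3}^{3} (-3*θ**2 - 4*θ + 1) cos(pi*θ) dθ = (22/pi**2) - (-14/pi**2) = 36/pi**2.
Hence Re(c_{3}) = (1/6)·(36/pi**2) = 6/pi**2.

6/pi**2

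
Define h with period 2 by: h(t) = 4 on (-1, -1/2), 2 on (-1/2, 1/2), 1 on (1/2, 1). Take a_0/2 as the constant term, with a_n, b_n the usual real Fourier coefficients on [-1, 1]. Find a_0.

a_0 = ∫_{-1}^{1} h(t) dt = 9/2.

9/2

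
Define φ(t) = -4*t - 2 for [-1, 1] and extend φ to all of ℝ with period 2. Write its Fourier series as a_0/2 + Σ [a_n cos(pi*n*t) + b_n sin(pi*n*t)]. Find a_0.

-4

a_0 = ∫_{-1}^{1} φ(t) dt = -4.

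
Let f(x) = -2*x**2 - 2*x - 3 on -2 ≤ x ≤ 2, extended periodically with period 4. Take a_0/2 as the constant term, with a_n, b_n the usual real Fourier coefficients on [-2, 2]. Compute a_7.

a_7 = 1/2 ∫_{-2}^{2} f(x) cos(7*pi*x/2) dx.
Integrating by parts twice (tabular method), an antiderivative of (-2*x**2 - 2*x - 3) cos(7*pi*x/2) is -4*x**2*sin(7*pi*x/2)/(7*pi) - 4*x*sin(7*pi*x/2)/(7*pi) - 16*x*cos(7*pi*x/2)/(49*pi**2) - 6*sin(7*pi*x/2)/(7*pi) + 32*sin(7*pi*x/2)/(343*pi**3) - 8*cos(7*pi*x/2)/(49*pi**2); evaluating from -2 to 2: ∫_{-2}^{2} (-2*x**2 - 2*x - 3) cos(7*pi*x/2) dx = (40/(49*pi**2)) - (-24/(49*pi**2)) = 64/(49*pi**2).
Hence a_7 = (1/2)·(64/(49*pi**2)) = 32/(49*pi**2).

32/(49*pi**2)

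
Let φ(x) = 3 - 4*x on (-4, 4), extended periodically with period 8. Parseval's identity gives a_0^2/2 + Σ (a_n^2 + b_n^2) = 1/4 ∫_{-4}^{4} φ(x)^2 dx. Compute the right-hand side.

1/4 ∫_{-4}^{4} φ(x)^2 dx = 1/4 · (2264/3) = 566/3.

566/3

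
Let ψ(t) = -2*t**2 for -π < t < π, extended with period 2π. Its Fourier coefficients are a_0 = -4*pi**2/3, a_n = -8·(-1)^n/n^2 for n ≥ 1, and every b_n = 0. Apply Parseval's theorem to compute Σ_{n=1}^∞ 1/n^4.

Parseval: a_0^2/2 + Σ a_n^2 = (1/π) ∫_{-π}^{π} ψ(t)^2 dt = 8*pi**4/5.
Subtract a_0^2/2 = 8*pi**4/9: Σ a_n^2 = 32*pi**4/45.
Since a_n^2 = 64/n^4, Σ 1/n^4 = pi**4/90.

pi**4/90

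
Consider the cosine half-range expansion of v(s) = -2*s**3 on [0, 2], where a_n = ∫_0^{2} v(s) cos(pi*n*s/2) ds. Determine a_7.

a_7 = ∫_0^{2} (-2*s**3) cos(7*pi*s/2) ds.
Integrating by parts three times (tabular method), an antiderivative of (-2*s**3) cos(7*pi*s/2) is -4*s**3*sin(7*pi*s/2)/(7*pi) - 24*s**2*cos(7*pi*s/2)/(49*pi**2) + 96*s*sin(7*pi*s/2)/(343*pi**3) + 192*cos(7*pi*s/2)/(2401*pi**4); evaluating from 0 to 2: ∫_{0}^{2} (-2*s**3) cos(7*pi*s/2) ds = (96*(-2 + 49*pi**2)/(2401*pi**4)) - (192/(2401*pi**4)) = 96*(-4 + 49*pi**2)/(2401*pi**4).
Hence a_7 = 96*(-4 + 49*pi**2)/(2401*pi**4).

96*(-4 + 49*pi**2)/(2401*pi**4)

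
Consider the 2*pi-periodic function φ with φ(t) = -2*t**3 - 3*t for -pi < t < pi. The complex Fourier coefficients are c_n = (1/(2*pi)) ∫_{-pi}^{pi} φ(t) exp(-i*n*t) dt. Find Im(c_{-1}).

Since φ is real-valued, Im(c_{-1}) = -(1/(2*pi)) ∫_{-pi}^{pi} φ(t) sin(-t) dt = b_{1}/2.
φ is odd and sin(-t) is odd, so the integrand is even: ∫_{-pi}^{pi} φ(t) sin(-t) dt = 2∫_0^{pi} φ(t) sin(-t) dt.
Integrating by parts three times (tabular method), an antiderivative of (-2*t**3 - 3*t) sin(-t) is -2*t**3*cos(t) + 6*t**2*sin(t) + 9*t*cos(t) - 9*sin(t); evaluating from 0 to pi: ∫_{0}^{pi} (-2*t**3 - 3*t) sin(-t) dt = (pi*(-9 + 2*pi**2)) - (0) = pi*(-9 + 2*pi**2).
So ∫_{-pi}^{pi} φ(t) sin(-t) dt = -18*pi + 4*pi**3.
Hence Im(c_{-1}) = (-1/(2*pi))·(-18*pi + 4*pi**3) = 9 - 2*pi**2.

9 - 2*pi**2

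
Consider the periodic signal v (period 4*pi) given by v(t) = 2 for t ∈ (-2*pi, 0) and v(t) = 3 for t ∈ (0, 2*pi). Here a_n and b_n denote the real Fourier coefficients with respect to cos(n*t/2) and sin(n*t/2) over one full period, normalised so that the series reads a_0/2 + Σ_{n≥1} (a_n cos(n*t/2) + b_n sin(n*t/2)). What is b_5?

b_5 = (1/(2*pi)) ∫_{-2*pi}^{2*pi} v(t) sin(5*t/2) dt.
Split the integral at the breakpoints.
Directly, an antiderivative of (2) sin(5*t/2) is -4*cos(5*t/2)/5; evaluating from -2*pi to 0: ∫_{-2*pi}^{0} (2) sin(5*t/2) dt = (-4/5) - (4/5) = -8/5.
Directly, an antiderivative of (3) sin(5*t/2) is -6*cos(5*t/2)/5; evaluating from 0 to 2*pi: ∫_{0}^{2*pi} (3) sin(5*t/2) dt = (6/5) - (-6/5) = 12/5.
Summing the pieces and multiplying by (1/(2*pi)) gives b_5 = 2/(5*pi).

2/(5*pi)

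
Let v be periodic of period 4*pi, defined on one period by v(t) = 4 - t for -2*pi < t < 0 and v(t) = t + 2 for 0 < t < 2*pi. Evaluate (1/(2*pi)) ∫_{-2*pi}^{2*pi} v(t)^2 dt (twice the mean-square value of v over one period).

(1/(2*pi)) ∫_{-2*pi}^{2*pi} v(t)^2 dt = (1/(2*pi)) · (8*pi*(15 + 2*pi**2 + 9*pi)/3) = 20 + 8*pi**2/3 + 12*pi.

20 + 8*pi**2/3 + 12*pi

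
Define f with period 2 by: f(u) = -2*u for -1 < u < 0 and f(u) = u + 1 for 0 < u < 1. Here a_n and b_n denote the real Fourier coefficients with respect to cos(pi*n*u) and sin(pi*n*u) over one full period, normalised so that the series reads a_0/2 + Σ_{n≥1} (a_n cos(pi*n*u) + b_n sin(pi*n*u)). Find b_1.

1/pi

b_1 = ∫_{-1}^{1} f(u) sin(pi*u) du.
Split the integral at the breakpoints.
Integrating by parts (boundary term plus one more integral), an antiderivative of (-2*u) sin(pi*u) is 2*u*cos(pi*u)/pi - 2*sin(pi*u)/pi**2; evaluating from -1 to 0: ∫_{-1}^{0} (-2*u) sin(pi*u) du = (0) - (2/pi) = -2/pi.
Integrating by parts (boundary term plus one more integral), an antiderivative of (u + 1) sin(pi*u) is -u*cos(pi*u)/pi + sin(pi*u)/pi**2 - cos(pi*u)/pi; evaluating from 0 to 1: ∫_{0}^{1} (u + 1) sin(pi*u) du = (2/pi) - (-1/pi) = 3/pi.
Summing the pieces gives b_1 = 1/pi.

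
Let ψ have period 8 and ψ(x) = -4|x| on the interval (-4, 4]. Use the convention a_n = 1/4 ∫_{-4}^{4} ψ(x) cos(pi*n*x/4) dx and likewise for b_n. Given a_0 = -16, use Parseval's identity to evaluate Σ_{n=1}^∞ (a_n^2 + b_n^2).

128/3

Parseval: a_0^2/2 + Σ_{n≥1} (a_n^2+b_n^2) = 1/4 ∫_{-4}^{4} ψ(x)^2 dx = 512/3.
Subtract a_0^2/2 = 128: Σ (a_n^2+b_n^2) = 128/3.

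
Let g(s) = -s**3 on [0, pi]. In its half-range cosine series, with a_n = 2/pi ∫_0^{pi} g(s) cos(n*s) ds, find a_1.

-24/pi + 6*pi

a_1 = 2/pi ∫_0^{pi} (-s**3) cos(s) ds.
Integrating by parts three times (tabular method), an antiderivative of (-s**3) cos(s) is -s**3*sin(s) - 3*s**2*cos(s) + 6*s*sin(s) + 6*cos(s); evaluating from 0 to pi: ∫_{0}^{pi} (-s**3) cos(s) ds = (-6 + 3*pi**2) - (6) = -12 + 3*pi**2.
Hence a_1 = (2/pi)·(-12 + 3*pi**2) = -24/pi + 6*pi.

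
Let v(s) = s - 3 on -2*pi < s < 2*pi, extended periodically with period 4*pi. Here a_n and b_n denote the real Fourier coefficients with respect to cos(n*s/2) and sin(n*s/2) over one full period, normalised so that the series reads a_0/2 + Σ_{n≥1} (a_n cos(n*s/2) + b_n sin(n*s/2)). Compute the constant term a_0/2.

-3

a_0 = (1/(2*pi)) ∫_{-2*pi}^{2*pi} v(s) ds = (1/(2*pi)) · (-12*pi) = -6.
So the constant term a_0/2 = -3.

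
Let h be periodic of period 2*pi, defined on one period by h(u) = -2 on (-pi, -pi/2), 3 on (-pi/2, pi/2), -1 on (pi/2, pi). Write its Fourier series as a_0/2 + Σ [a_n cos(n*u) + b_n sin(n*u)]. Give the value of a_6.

0

a_6 = 1/pi ∫_{-pi}^{pi} h(u) cos(6*u) du.
Split the integral at the breakpoints.
Directly, an antiderivative of (-2) cos(6*u) is -sin(6*u)/3; evaluating from -pi to -pi/2: ∫_{-pi}^{-pi/2} (-2) cos(6*u) du = (0) - (0) = 0.
Directly, an antiderivative of (3) cos(6*u) is sin(6*u)/2; evaluating from -pi/2 to pi/2: ∫_{-pi/2}^{pi/2} (3) cos(6*u) du = (0) - (0) = 0.
Directly, an antiderivative of (-1) cos(6*u) is -sin(6*u)/6; evaluating from pi/2 to pi: ∫_{pi/2}^{pi} (-1) cos(6*u) du = (0) - (0) = 0.
Summing the pieces and multiplying by (1/pi) gives a_6 = 0.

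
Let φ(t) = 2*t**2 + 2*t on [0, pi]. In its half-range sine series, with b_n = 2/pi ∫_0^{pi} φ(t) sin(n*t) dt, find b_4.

b_4 = 2/pi ∫_0^{pi} (2*t**2 + 2*t) sin(4*t) dt.
Integrating by parts twice (tabular method), an antiderivative of (2*t**2 + 2*t) sin(4*t) is -t**2*cos(4*t)/2 + t*sin(4*t)/4 - t*cos(4*t)/2 + sin(4*t)/8 + cos(4*t)/16; evaluating from 0 to pi: ∫_{0}^{pi} (2*t**2 + 2*t) sin(4*t) dt = (-pi**2/2 - pi/2 + 1/16) - (1/16) = -pi*(1 + pi)/2.
Hence b_4 = (2/pi)·(-pi*(1 + pi)/2) = -pi - 1.

-pi - 1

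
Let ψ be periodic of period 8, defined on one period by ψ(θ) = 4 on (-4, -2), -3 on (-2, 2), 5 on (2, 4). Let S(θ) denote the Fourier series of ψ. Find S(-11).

4

θ = -11 differs from θ = -3 by -1 full period(s), and the series is 8-periodic.
ψ is continuous at θ = -3 with value 4, so the series converges to 4 there.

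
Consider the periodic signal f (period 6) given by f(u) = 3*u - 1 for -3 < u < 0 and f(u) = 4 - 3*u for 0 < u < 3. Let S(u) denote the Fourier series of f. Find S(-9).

u = -9 differs from u = 3 by -2 full period(s), and the series is 6-periodic.
At u = 3 the one-sided limits are f(3^-) = -5 and f(3^+) = -10.
By Dirichlet's theorem the series converges to their average, [(-5) + (-10)]/2 = -15/2.

-15/2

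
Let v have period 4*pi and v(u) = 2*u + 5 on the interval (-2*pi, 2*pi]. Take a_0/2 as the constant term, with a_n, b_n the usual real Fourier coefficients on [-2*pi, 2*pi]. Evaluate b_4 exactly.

-2

b_4 = (1/(2*pi)) ∫_{-2*pi}^{2*pi} v(u) sin(2*u) du.
Integrating by parts (boundary term plus one more integral), an antiderivative of (2*u + 5) sin(2*u) is -u*cos(2*u) + sin(2*u)/2 - 5*cos(2*u)/2; evaluating from -2*pi to 2*pi: ∫_{-2*pi}^{2*pi} (2*u + 5) sin(2*u) du = (-2*pi - 5/2) - (-5/2 + 2*pi) = -4*pi.
Hence b_4 = (1/(2*pi))·(-4*pi) = -2.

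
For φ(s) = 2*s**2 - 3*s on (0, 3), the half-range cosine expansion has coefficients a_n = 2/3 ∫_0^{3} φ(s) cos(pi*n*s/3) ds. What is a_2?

a_2 = 2/3 ∫_0^{3} (2*s**2 - 3*s) cos(2*pi*s/3) ds.
Integrating by parts twice (tabular method), an antiderivative of (2*s**2 - 3*s) cos(2*pi*s/3) is 3*s**2*sin(2*pi*s/3)/pi - 9*s*sin(2*pi*s/3)/(2*pi) + 9*s*cos(2*pi*s/3)/pi**2 - 27*sin(2*pi*s/3)/(2*pi**3) - 27*cos(2*pi*s/3)/(4*pi**2); evaluating from 0 to 3: ∫_{0}^{3} (2*s**2 - 3*s) cos(2*pi*s/3) ds = (81/(4*pi**2)) - (-27/(4*pi**2)) = 27/pi**2.
Hence a_2 = (2/3)·(27/pi**2) = 18/pi**2.

18/pi**2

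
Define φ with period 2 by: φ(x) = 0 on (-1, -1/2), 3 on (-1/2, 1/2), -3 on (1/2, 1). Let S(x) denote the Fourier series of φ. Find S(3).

x = 3 differs from x = -1 by 2 full period(s), and the series is 2-periodic.
At x = -1 the one-sided limits are φ(-1^-) = -3 and φ(-1^+) = 0.
By Dirichlet's theorem the series converges to their average, [(-3) + (0)]/2 = -3/2.

-3/2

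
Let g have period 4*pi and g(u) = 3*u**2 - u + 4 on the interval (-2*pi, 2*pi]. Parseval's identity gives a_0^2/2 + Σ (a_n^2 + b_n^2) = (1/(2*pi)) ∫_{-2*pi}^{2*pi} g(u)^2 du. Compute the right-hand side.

32 + 200*pi**2/3 + 288*pi**4/5

(1/(2*pi)) ∫_{-2*pi}^{2*pi} g(u)^2 du = (1/(2*pi)) · (16*pi*(60 + 125*pi**2 + 108*pi**4)/15) = 32 + 200*pi**2/3 + 288*pi**4/5.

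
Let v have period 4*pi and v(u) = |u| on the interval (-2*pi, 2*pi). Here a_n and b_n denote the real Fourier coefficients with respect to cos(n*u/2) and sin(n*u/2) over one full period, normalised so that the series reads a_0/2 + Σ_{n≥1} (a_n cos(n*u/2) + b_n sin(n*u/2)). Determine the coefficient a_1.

a_1 = (1/(2*pi)) ∫_{-2*pi}^{2*pi} v(u) cos(u/2) du.
v is even and cos(u/2) is even, so the integrand is even and a_1 = 1/pi ∫_0^{2*pi} v(u) cos(u/2) du.
Integrating by parts (boundary term plus one more integral), an antiderivative of (u) cos(u/2) is 2*u*sin(u/2) + 4*cos(u/2); evaluating from 0 to 2*pi: ∫_{0}^{2*pi} (u) cos(u/2) du = (-4) - (4) = -8.
Hence a_1 = (1/pi)·(-8) = -8/pi.

-8/pi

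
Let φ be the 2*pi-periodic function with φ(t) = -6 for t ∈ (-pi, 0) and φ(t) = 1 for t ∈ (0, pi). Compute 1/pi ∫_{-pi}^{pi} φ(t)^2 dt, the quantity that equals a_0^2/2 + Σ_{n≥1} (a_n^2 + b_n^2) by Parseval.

37

1/pi ∫_{-pi}^{pi} φ(t)^2 dt = 1/pi · (37*pi) = 37.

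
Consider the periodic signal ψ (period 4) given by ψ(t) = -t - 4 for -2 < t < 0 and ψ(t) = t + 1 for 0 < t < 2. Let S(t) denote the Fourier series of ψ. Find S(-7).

t = -7 differs from t = 1 by -2 full period(s), and the series is 4-periodic.
ψ is continuous at t = 1 with value 2, so the series converges to 2 there.

2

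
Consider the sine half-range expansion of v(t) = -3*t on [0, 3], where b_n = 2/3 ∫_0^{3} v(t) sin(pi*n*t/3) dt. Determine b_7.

-18/(7*pi)

b_7 = 2/3 ∫_0^{3} (-3*t) sin(7*pi*t/3) dt.
Integrating by parts (boundary term plus one more integral), an antiderivative of (-3*t) sin(7*pi*t/3) is 9*t*cos(7*pi*t/3)/(7*pi) - 27*sin(7*pi*t/3)/(49*pi**2); evaluating from 0 to 3: ∫_{0}^{3} (-3*t) sin(7*pi*t/3) dt = (-27/(7*pi)) - (0) = -27/(7*pi).
Hence b_7 = (2/3)·(-27/(7*pi)) = -18/(7*pi).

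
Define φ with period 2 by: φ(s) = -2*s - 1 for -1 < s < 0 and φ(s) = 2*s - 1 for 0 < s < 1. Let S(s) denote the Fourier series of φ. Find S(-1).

1

φ is continuous at s = -1 with value 1, so the series converges to 1 there.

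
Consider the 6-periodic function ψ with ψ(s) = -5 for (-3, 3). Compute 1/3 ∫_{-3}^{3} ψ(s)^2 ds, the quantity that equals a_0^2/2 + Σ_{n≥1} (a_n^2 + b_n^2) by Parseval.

50

1/3 ∫_{-3}^{3} ψ(s)^2 ds = 1/3 · (150) = 50.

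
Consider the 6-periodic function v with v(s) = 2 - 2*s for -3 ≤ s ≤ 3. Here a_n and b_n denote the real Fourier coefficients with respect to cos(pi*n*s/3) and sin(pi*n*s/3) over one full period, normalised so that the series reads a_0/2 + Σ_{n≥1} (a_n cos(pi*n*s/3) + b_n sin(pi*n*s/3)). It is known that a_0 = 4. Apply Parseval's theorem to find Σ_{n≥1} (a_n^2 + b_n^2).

Parseval: a_0^2/2 + Σ_{n≥1} (a_n^2+b_n^2) = 1/3 ∫_{-3}^{3} v(s)^2 ds = 32.
Subtract a_0^2/2 = 8: Σ (a_n^2+b_n^2) = 24.

24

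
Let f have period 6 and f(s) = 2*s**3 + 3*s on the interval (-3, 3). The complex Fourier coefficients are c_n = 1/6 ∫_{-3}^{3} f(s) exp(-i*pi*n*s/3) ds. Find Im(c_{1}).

-63/pi + 324/pi**3

Since f is real-valued, Im(c_{1}) = -1/6 ∫_{-3}^{3} f(s) sin(pi*s/3) ds = -b_{1}/2.
f is odd and sin(pi*s/3) is odd, so the integrand is even: ∫_{-3}^{3} f(s) sin(pi*s/3) ds = 2∫_0^{3} f(s) sin(pi*s/3) ds.
Integrating by parts three times (tabular method), an antiderivative of (2*s**3 + 3*s) sin(pi*s/3) is -6*s**3*cos(pi*s/3)/pi + 54*s**2*sin(pi*s/3)/pi**2 - 9*s*cos(pi*s/3)/pi + 324*s*cos(pi*s/3)/pi**3 - 972*sin(pi*s/3)/pi**4 + 27*sin(pi*s/3)/pi**2; evaluating from 0 to 3: ∫_{0}^{3} (2*s**3 + 3*s) sin(pi*s/3) ds = (-972/pi**3 + 189/pi) - (0) = -972/pi**3 + 189/pi.
So ∫_{-3}^{3} f(s) sin(pi*s/3) ds = -1944/pi**3 + 378/pi.
Hence Im(c_{1}) = (-1/6)·(-1944/pi**3 + 378/pi) = -63/pi + 324/pi**3.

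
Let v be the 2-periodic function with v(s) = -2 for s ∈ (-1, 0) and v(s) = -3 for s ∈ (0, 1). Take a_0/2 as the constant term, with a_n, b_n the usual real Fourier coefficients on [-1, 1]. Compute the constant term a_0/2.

a_0 = ∫_{-1}^{1} v(s) ds = -5.
So the constant term a_0/2 = -5/2.

-5/2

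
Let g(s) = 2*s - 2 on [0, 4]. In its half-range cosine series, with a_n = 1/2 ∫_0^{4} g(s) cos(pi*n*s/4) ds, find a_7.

-32/(49*pi**2)

a_7 = 1/2 ∫_0^{4} (2*s - 2) cos(7*pi*s/4) ds.
Integrating by parts (boundary term plus one more integral), an antiderivative of (2*s - 2) cos(7*pi*s/4) is 8*s*sin(7*pi*s/4)/(7*pi) - 8*sin(7*pi*s/4)/(7*pi) + 32*cos(7*pi*s/4)/(49*pi**2); evaluating from 0 to 4: ∫_{0}^{4} (2*s - 2) cos(7*pi*s/4) ds = (-32/(49*pi**2)) - (32/(49*pi**2)) = -64/(49*pi**2).
Hence a_7 = (1/2)·(-64/(49*pi**2)) = -32/(49*pi**2).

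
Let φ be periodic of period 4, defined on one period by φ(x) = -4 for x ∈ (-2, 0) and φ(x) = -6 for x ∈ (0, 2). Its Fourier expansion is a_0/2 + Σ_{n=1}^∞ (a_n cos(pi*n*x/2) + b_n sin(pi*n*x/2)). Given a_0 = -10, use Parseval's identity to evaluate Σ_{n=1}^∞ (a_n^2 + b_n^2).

2

Parseval: a_0^2/2 + Σ_{n≥1} (a_n^2+b_n^2) = 1/2 ∫_{-2}^{2} φ(x)^2 dx = 52.
Subtract a_0^2/2 = 50: Σ (a_n^2+b_n^2) = 2.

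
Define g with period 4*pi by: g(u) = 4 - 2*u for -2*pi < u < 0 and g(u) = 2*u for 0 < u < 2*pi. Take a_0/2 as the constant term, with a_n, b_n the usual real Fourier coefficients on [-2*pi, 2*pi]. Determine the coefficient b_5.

-8/(5*pi)

b_5 = (1/(2*pi)) ∫_{-2*pi}^{2*pi} g(u) sin(5*u/2) du.
Split the integral at the breakpoints.
Integrating by parts (boundary term plus one more integral), an antiderivative of (4 - 2*u) sin(5*u/2) is 4*u*cos(5*u/2)/5 - 8*sin(5*u/2)/25 - 8*cos(5*u/2)/5; evaluating from -2*pi to 0: ∫_{-2*pi}^{0} (4 - 2*u) sin(5*u/2) du = (-8/5) - (8/5 + 8*pi/5) = -8*pi/5 - 16/5.
Integrating by parts (boundary term plus one more integral), an antiderivative of (2*u) sin(5*u/2) is -4*u*cos(5*u/2)/5 + 8*sin(5*u/2)/25; evaluating from 0 to 2*pi: ∫_{0}^{2*pi} (2*u) sin(5*u/2) du = (8*pi/5) - (0) = 8*pi/5.
Summing the pieces and multiplying by (1/(2*pi)) gives b_5 = -8/(5*pi).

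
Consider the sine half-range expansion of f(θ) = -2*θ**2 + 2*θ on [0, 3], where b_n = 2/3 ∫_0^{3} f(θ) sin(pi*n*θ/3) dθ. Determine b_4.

b_4 = 2/3 ∫_0^{3} (-2*θ**2 + 2*θ) sin(4*pi*θ/3) dθ.
Integrating by parts twice (tabular method), an antiderivative of (-2*θ**2 + 2*θ) sin(4*pi*θ/3) is 3*θ**2*cos(4*pi*θ/3)/(2*pi) - 9*θ*sin(4*pi*θ/3)/(4*pi**2) - 3*θ*cos(4*pi*θ/3)/(2*pi) + 9*sin(4*pi*θ/3)/(8*pi**2) - 27*cos(4*pi*θ/3)/(16*pi**3); evaluating from 0 to 3: ∫_{0}^{3} (-2*θ**2 + 2*θ) sin(4*pi*θ/3) dθ = (-27/(16*pi**3) + 9/pi) - (-27/(16*pi**3)) = 9/pi.
Hence b_4 = (2/3)·(9/pi) = 6/pi.

6/pi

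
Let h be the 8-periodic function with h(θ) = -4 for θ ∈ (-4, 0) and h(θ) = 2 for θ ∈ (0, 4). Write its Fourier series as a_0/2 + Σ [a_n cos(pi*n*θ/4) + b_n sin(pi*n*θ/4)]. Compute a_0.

-2

a_0 = 1/4 ∫_{-4}^{4} h(θ) dθ = 1/4 · (-8) = -2.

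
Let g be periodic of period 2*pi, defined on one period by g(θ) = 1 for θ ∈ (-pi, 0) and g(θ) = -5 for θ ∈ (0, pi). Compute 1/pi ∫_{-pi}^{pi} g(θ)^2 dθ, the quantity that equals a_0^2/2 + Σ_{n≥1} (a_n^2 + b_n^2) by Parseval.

26

1/pi ∫_{-pi}^{pi} g(θ)^2 dθ = 1/pi · (26*pi) = 26.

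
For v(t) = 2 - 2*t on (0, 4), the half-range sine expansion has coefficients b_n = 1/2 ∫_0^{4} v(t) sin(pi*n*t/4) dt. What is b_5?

-8/(5*pi)

b_5 = 1/2 ∫_0^{4} (2 - 2*t) sin(5*pi*t/4) dt.
Integrating by parts (boundary term plus one more integral), an antiderivative of (2 - 2*t) sin(5*pi*t/4) is 8*t*cos(5*pi*t/4)/(5*pi) - 32*sin(5*pi*t/4)/(25*pi**2) - 8*cos(5*pi*t/4)/(5*pi); evaluating from 0 to 4: ∫_{0}^{4} (2 - 2*t) sin(5*pi*t/4) dt = (-24/(5*pi)) - (-8/(5*pi)) = -16/(5*pi).
Hence b_5 = (1/2)·(-16/(5*pi)) = -8/(5*pi).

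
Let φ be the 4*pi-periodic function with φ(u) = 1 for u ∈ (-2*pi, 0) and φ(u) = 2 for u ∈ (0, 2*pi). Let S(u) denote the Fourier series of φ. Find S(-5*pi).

1

u = -5*pi differs from u = -pi by -1 full period(s), and the series is 4*pi-periodic.
φ is continuous at u = -pi with value 1, so the series converges to 1 there.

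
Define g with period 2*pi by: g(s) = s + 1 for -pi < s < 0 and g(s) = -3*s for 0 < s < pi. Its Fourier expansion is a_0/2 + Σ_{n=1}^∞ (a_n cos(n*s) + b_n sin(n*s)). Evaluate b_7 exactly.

2*(-pi - 1)/(7*pi)

b_7 = 1/pi ∫_{-pi}^{pi} g(s) sin(7*s) ds.
Split the integral at the breakpoints.
Integrating by parts (boundary term plus one more integral), an antiderivative of (s + 1) sin(7*s) is -s*cos(7*s)/7 + sin(7*s)/49 - cos(7*s)/7; evaluating from -pi to 0: ∫_{-pi}^{0} (s + 1) sin(7*s) ds = (-1/7) - (1/7 - pi/7) = -2/7 + pi/7.
Integrating by parts (boundary term plus one more integral), an antiderivative of (-3*s) sin(7*s) is 3*s*cos(7*s)/7 - 3*sin(7*s)/49; evaluating from 0 to pi: ∫_{0}^{pi} (-3*s) sin(7*s) ds = (-3*pi/7) - (0) = -3*pi/7.
Summing the pieces and multiplying by (1/pi) gives b_7 = 2*(-pi - 1)/(7*pi).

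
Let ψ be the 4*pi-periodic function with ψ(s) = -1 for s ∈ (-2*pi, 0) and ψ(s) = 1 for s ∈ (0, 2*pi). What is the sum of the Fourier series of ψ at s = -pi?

ψ is continuous at s = -pi with value -1, so the series converges to -1 there.

-1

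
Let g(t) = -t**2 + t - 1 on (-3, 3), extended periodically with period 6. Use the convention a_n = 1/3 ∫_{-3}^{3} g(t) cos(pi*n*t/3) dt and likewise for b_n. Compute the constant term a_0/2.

-4

a_0 = 1/3 ∫_{-3}^{3} g(t) dt = 1/3 · (-24) = -8.
So the constant term a_0/2 = -4.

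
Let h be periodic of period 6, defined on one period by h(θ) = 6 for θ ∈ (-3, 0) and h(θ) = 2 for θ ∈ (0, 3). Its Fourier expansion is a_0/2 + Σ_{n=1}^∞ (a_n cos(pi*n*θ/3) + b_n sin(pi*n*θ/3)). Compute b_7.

b_7 = 1/3 ∫_{-3}^{3} h(θ) sin(7*pi*θ/3) dθ.
Split the integral at the breakpoints.
Directly, an antiderivative of (6) sin(7*pi*θ/3) is -18*cos(7*pi*θ/3)/(7*pi); evaluating from -3 to 0: ∫_{-3}^{0} (6) sin(7*pi*θ/3) dθ = (-18/(7*pi)) - (18/(7*pi)) = -36/(7*pi).
Directly, an antiderivative of (2) sin(7*pi*θ/3) is -6*cos(7*pi*θ/3)/(7*pi); evaluating from 0 to 3: ∫_{0}^{3} (2) sin(7*pi*θ/3) dθ = (6/(7*pi)) - (-6/(7*pi)) = 12/(7*pi).
Summing the pieces and multiplying by (1/3) gives b_7 = -8/(7*pi).

-8/(7*pi)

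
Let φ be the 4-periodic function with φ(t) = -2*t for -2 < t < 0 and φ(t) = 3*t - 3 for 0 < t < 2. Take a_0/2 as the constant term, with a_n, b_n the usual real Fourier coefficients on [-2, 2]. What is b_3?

b_3 = 1/2 ∫_{-2}^{2} φ(t) sin(3*pi*t/2) dt.
Split the integral at the breakpoints.
Integrating by parts (boundary term plus one more integral), an antiderivative of (-2*t) sin(3*pi*t/2) is 4*t*cos(3*pi*t/2)/(3*pi) - 8*sin(3*pi*t/2)/(9*pi**2); evaluating from -2 to 0: ∫_{-2}^{0} (-2*t) sin(3*pi*t/2) dt = (0) - (8/(3*pi)) = -8/(3*pi).
Integrating by parts (boundary term plus one more integral), an antiderivative of (3*t - 3) sin(3*pi*t/2) is -2*t*cos(3*pi*t/2)/pi + 4*sin(3*pi*t/2)/(3*pi**2) + 2*cos(3*pi*t/2)/pi; evaluating from 0 to 2: ∫_{0}^{2} (3*t - 3) sin(3*pi*t/2) dt = (2/pi) - (2/pi) = 0.
Summing the pieces and multiplying by (1/2) gives b_3 = -4/(3*pi).

-4/(3*pi)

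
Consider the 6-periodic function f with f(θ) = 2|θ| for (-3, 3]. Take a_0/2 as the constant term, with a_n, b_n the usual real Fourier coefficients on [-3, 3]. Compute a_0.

a_0 = 1/3 ∫_{-3}^{3} f(θ) dθ = 1/3 · (18) = 6.

6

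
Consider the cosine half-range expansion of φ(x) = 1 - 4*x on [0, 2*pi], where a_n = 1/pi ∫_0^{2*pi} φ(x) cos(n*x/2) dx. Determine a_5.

a_5 = 1/pi ∫_0^{2*pi} (1 - 4*x) cos(5*x/2) dx.
Integrating by parts (boundary term plus one more integral), an antiderivative of (1 - 4*x) cos(5*x/2) is -8*x*sin(5*x/2)/5 + 2*sin(5*x/2)/5 - 16*cos(5*x/2)/25; evaluating from 0 to 2*pi: ∫_{0}^{2*pi} (1 - 4*x) cos(5*x/2) dx = (16/25) - (-16/25) = 32/25.
Hence a_5 = (1/pi)·(32/25) = 32/(25*pi).

32/(25*pi)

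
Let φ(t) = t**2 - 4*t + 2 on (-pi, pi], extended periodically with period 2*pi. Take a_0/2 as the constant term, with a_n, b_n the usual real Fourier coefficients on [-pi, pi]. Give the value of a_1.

-4

a_1 = 1/pi ∫_{-pi}^{pi} φ(t) cos(t) dt.
Integrating by parts twice (tabular method), an antiderivative of (t**2 - 4*t + 2) cos(t) is t**2*sin(t) - 4*t*sin(t) + 2*t*cos(t) - 4*cos(t); evaluating from -pi to pi: ∫_{-pi}^{pi} (t**2 - 4*t + 2) cos(t) dt = (4 - 2*pi) - (4 + 2*pi) = -4*pi.
Hence a_1 = (1/pi)·(-4*pi) = -4.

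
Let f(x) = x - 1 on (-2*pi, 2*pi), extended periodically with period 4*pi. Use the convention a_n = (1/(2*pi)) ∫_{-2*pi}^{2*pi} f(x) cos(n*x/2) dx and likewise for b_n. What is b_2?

-2

b_2 = (1/(2*pi)) ∫_{-2*pi}^{2*pi} f(x) sin(x) dx.
Integrating by parts (boundary term plus one more integral), an antiderivative of (x - 1) sin(x) is -x*cos(x) + sin(x) + cos(x); evaluating from -2*pi to 2*pi: ∫_{-2*pi}^{2*pi} (x - 1) sin(x) dx = (1 - 2*pi) - (1 + 2*pi) = -4*pi.
Hence b_2 = (1/(2*pi))·(-4*pi) = -2.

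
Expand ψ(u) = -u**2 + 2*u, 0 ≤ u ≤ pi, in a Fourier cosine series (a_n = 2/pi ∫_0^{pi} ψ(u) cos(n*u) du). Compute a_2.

-1

a_2 = 2/pi ∫_0^{pi} (-u**2 + 2*u) cos(2*u) du.
Integrating by parts twice (tabular method), an antiderivative of (-u**2 + 2*u) cos(2*u) is -u**2*sin(2*u)/2 + u*sin(2*u) - u*cos(2*u)/2 + sin(2*u)/4 + cos(2*u)/2; evaluating from 0 to pi: ∫_{0}^{pi} (-u**2 + 2*u) cos(2*u) du = (1/2 - pi/2) - (1/2) = -pi/2.
Hence a_2 = (2/pi)·(-pi/2) = -1.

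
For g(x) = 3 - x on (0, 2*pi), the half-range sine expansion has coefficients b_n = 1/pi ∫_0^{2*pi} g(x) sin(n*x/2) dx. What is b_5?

b_5 = 1/pi ∫_0^{2*pi} (3 - x) sin(5*x/2) dx.
Integrating by parts (boundary term plus one more integral), an antiderivative of (3 - x) sin(5*x/2) is 2*x*cos(5*x/2)/5 - 4*sin(5*x/2)/25 - 6*cos(5*x/2)/5; evaluating from 0 to 2*pi: ∫_{0}^{2*pi} (3 - x) sin(5*x/2) dx = (6/5 - 4*pi/5) - (-6/5) = 12/5 - 4*pi/5.
Hence b_5 = (1/pi)·(12/5 - 4*pi/5) = 4*(3 - pi)/(5*pi).

4*(3 - pi)/(5*pi)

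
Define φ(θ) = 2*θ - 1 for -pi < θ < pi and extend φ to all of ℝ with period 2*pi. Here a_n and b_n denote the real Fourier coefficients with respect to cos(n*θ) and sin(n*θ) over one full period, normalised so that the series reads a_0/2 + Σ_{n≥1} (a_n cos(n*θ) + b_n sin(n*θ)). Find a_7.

a_7 = 1/pi ∫_{-pi}^{pi} φ(θ) cos(7*θ) dθ.
Integrating by parts (boundary term plus one more integral), an antiderivative of (2*θ - 1) cos(7*θ) is 2*θ*sin(7*θ)/7 - sin(7*θ)/7 + 2*cos(7*θ)/49; evaluating from -pi to pi: ∫_{-pi}^{pi} (2*θ - 1) cos(7*θ) dθ = (-2/49) - (-2/49) = 0.
Hence a_7 = (1/pi)·(0) = 0.

0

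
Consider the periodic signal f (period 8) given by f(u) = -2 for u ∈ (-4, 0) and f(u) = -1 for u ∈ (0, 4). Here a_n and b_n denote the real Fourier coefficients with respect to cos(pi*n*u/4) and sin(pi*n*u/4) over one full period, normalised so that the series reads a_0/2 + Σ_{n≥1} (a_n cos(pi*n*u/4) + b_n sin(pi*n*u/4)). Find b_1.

b_1 = 1/4 ∫_{-4}^{4} f(u) sin(pi*u/4) du.
Split the integral at the breakpoints.
Directly, an antiderivative of (-2) sin(pi*u/4) is 8*cos(pi*u/4)/pi; evaluating from -4 to 0: ∫_{-4}^{0} (-2) sin(pi*u/4) du = (8/pi) - (-8/pi) = 16/pi.
Directly, an antiderivative of (-1) sin(pi*u/4) is 4*cos(pi*u/4)/pi; evaluating from 0 to 4: ∫_{0}^{4} (-1) sin(pi*u/4) du = (-4/pi) - (4/pi) = -8/pi.
Summing the pieces and multiplying by (1/4) gives b_1 = 2/pi.

2/pi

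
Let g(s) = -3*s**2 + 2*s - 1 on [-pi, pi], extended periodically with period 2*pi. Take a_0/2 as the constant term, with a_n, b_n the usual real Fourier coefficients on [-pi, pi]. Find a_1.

a_1 = 1/pi ∫_{-pi}^{pi} g(s) cos(s) ds.
Integrating by parts twice (tabular method), an antiderivative of (-3*s**2 + 2*s - 1) cos(s) is -3*s**2*sin(s) + 2*s*sin(s) - 6*s*cos(s) + 5*sin(s) + 2*cos(s); evaluating from -pi to pi: ∫_{-pi}^{pi} (-3*s**2 + 2*s - 1) cos(s) ds = (-2 + 6*pi) - (-6*pi - 2) = 12*pi.
Hence a_1 = (1/pi)·(12*pi) = 12.

12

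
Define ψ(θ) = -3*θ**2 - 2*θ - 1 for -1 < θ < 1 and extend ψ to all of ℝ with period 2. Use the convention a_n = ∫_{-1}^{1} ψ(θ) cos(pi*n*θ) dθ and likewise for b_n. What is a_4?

-3/(4*pi**2)

a_4 = ∫_{-1}^{1} ψ(θ) cos(4*pi*θ) dθ.
Integrating by parts twice (tabular method), an antiderivative of (-3*θ**2 - 2*θ - 1) cos(4*pi*θ) is -3*θ**2*sin(4*pi*θ)/(4*pi) - θ*sin(4*pi*θ)/(2*pi) - 3*θ*cos(4*pi*θ)/(8*pi**2) - sin(4*pi*θ)/(4*pi) + 3*sin(4*pi*θ)/(32*pi**3) - cos(4*pi*θ)/(8*pi**2); evaluating from -1 to 1: ∫_{-1}^{1} (-3*θ**2 - 2*θ - 1) cos(4*pi*θ) dθ = (-1/(2*pi**2)) - (1/(4*pi**2)) = -3/(4*pi**2).
Hence a_4 = -3/(4*pi**2).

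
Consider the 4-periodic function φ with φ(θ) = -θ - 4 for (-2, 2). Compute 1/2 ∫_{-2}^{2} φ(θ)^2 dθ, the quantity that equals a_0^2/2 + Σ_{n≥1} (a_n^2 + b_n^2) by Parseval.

104/3

1/2 ∫_{-2}^{2} φ(θ)^2 dθ = 1/2 · (208/3) = 104/3.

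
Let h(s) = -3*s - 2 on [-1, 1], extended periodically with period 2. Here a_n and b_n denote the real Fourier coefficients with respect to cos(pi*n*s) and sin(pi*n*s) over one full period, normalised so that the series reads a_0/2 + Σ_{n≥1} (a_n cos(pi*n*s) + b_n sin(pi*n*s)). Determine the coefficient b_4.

3/(2*pi)

b_4 = ∫_{-1}^{1} h(s) sin(4*pi*s) ds.
Integrating by parts (boundary term plus one more integral), an antiderivative of (-3*s - 2) sin(4*pi*s) is 3*s*cos(4*pi*s)/(4*pi) - 3*sin(4*pi*s)/(16*pi**2) + cos(4*pi*s)/(2*pi); evaluating from -1 to 1: ∫_{-1}^{1} (-3*s - 2) sin(4*pi*s) ds = (5/(4*pi)) - (-1/(4*pi)) = 3/(2*pi).
Hence b_4 = 3/(2*pi).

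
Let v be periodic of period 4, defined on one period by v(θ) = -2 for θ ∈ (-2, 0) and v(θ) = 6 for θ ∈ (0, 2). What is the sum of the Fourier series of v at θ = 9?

θ = 9 differs from θ = 1 by 2 full period(s), and the series is 4-periodic.
v is continuous at θ = 1 with value 6, so the series converges to 6 there.

6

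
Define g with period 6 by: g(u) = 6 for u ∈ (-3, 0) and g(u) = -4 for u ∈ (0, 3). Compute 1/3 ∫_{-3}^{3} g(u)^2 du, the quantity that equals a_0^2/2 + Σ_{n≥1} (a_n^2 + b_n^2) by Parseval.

52

1/3 ∫_{-3}^{3} g(u)^2 du = 1/3 · (156) = 52.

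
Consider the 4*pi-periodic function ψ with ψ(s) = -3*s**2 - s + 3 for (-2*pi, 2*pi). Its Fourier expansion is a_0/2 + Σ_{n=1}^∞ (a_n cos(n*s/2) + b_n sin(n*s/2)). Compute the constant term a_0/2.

a_0 = (1/(2*pi)) ∫_{-2*pi}^{2*pi} ψ(s) ds = (1/(2*pi)) · (-16*pi**3 + 12*pi) = 6 - 8*pi**2.
So the constant term a_0/2 = 3 - 4*pi**2.

3 - 4*pi**2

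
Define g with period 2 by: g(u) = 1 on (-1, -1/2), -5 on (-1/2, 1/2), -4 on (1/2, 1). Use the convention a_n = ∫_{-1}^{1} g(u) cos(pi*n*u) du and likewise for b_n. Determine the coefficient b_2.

b_2 = ∫_{-1}^{1} g(u) sin(2*pi*u) du.
Split the integral at the breakpoints.
Directly, an antiderivative of (1) sin(2*pi*u) is -cos(2*pi*u)/(2*pi); evaluating from -1 to -1/2: ∫_{-1}^{-1/2} (1) sin(2*pi*u) du = (1/(2*pi)) - (-1/(2*pi)) = 1/pi.
Directly, an antiderivative of (-5) sin(2*pi*u) is 5*cos(2*pi*u)/(2*pi); evaluating from -1/2 to 1/2: ∫_{-1/2}^{1/2} (-5) sin(2*pi*u) du = (-5/(2*pi)) - (-5/(2*pi)) = 0.
Directly, an antiderivative of (-4) sin(2*pi*u) is 2*cos(2*pi*u)/pi; evaluating from 1/2 to 1: ∫_{1/2}^{1} (-4) sin(2*pi*u) du = (2/pi) - (-2/pi) = 4/pi.
Summing the pieces gives b_2 = 5/pi.

5/pi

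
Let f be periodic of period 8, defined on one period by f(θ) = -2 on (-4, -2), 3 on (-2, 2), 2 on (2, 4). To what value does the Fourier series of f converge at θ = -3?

-2

f is continuous at θ = -3 with value -2, so the series converges to -2 there.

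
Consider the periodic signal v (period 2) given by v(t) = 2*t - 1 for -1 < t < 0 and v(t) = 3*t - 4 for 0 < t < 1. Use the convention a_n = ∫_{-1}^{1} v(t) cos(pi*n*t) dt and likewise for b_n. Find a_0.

-9/2

a_0 = ∫_{-1}^{1} v(t) dt = -9/2.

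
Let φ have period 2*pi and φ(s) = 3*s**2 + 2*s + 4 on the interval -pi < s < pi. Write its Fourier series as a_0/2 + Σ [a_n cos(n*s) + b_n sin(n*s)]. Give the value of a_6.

a_6 = 1/pi ∫_{-pi}^{pi} φ(s) cos(6*s) ds.
Integrating by parts twice (tabular method), an antiderivative of (3*s**2 + 2*s + 4) cos(6*s) is s**2*sin(6*s)/2 + s*sin(6*s)/3 + s*cos(6*s)/6 + 23*sin(6*s)/36 + cos(6*s)/18; evaluating from -pi to pi: ∫_{-pi}^{pi} (3*s**2 + 2*s + 4) cos(6*s) ds = (1/18 + pi/6) - (1/18 - pi/6) = pi/3.
Hence a_6 = (1/pi)·(pi/3) = 1/3.

1/3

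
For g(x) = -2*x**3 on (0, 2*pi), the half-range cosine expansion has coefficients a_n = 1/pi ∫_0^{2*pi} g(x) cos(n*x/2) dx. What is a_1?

-384/pi + 96*pi

a_1 = 1/pi ∫_0^{2*pi} (-2*x**3) cos(x/2) dx.
Integrating by parts three times (tabular method), an antiderivative of (-2*x**3) cos(x/2) is -4*x**3*sin(x/2) - 24*x**2*cos(x/2) + 96*x*sin(x/2) + 192*cos(x/2); evaluating from 0 to 2*pi: ∫_{0}^{2*pi} (-2*x**3) cos(x/2) dx = (-192 + 96*pi**2) - (192) = -384 + 96*pi**2.
Hence a_1 = (1/pi)·(-384 + 96*pi**2) = -384/pi + 96*pi.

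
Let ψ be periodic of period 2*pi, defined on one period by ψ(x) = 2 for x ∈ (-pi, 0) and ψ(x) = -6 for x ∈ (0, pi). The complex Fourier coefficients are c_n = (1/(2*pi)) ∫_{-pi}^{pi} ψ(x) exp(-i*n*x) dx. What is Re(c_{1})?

0

Since ψ is real-valued, Re(c_{1}) = (1/(2*pi)) ∫_{-pi}^{pi} ψ(x) cos(x) dx = a_{1}/2.
Split the integral at the breakpoints.
Directly, an antiderivative of (2) cos(x) is 2*sin(x); evaluating from -pi to 0: ∫_{-pi}^{0} (2) cos(x) dx = (0) - (0) = 0.
Directly, an antiderivative of (-6) cos(x) is -6*sin(x); evaluating from 0 to pi: ∫_{0}^{pi} (-6) cos(x) dx = (0) - (0) = 0.
So ∫_{-pi}^{pi} ψ(x) cos(x) dx = 0.
Hence Re(c_{1}) = (1/(2*pi))·(0) = 0.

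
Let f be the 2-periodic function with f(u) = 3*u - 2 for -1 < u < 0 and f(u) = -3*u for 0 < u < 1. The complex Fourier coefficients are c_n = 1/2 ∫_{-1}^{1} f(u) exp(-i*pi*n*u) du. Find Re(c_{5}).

6/(25*pi**2)

Since f is real-valued, Re(c_{5}) = 1/2 ∫_{-1}^{1} f(u) cos(5*pi*u) du = a_{5}/2.
Split the integral at the breakpoints.
Integrating by parts (boundary term plus one more integral), an antiderivative of (3*u - 2) cos(5*pi*u) is 3*u*sin(5*pi*u)/(5*pi) - 2*sin(5*pi*u)/(5*pi) + 3*cos(5*pi*u)/(25*pi**2); evaluating from -1 to 0: ∫_{-1}^{0} (3*u - 2) cos(5*pi*u) du = (3/(25*pi**2)) - (-3/(25*pi**2)) = 6/(25*pi**2).
Integrating by parts (boundary term plus one more integral), an antiderivative of (-3*u) cos(5*pi*u) is -3*u*sin(5*pi*u)/(5*pi) - 3*cos(5*pi*u)/(25*pi**2); evaluating from 0 to 1: ∫_{0}^{1} (-3*u) cos(5*pi*u) du = (3/(25*pi**2)) - (-3/(25*pi**2)) = 6/(25*pi**2).
So ∫_{-1}^{1} f(u) cos(5*pi*u) du = 12/(25*pi**2).
Hence Re(c_{5}) = (1/2)·(12/(25*pi**2)) = 6/(25*pi**2).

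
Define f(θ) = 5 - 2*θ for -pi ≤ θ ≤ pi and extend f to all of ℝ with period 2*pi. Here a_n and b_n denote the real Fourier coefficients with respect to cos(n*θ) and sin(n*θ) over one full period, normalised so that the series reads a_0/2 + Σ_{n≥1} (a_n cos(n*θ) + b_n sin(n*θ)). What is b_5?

b_5 = 1/pi ∫_{-pi}^{pi} f(θ) sin(5*θ) dθ.
Integrating by parts (boundary term plus one more integral), an antiderivative of (5 - 2*θ) sin(5*θ) is 2*θ*cos(5*θ)/5 - 2*sin(5*θ)/25 - cos(5*θ); evaluating from -pi to pi: ∫_{-pi}^{pi} (5 - 2*θ) sin(5*θ) dθ = (1 - 2*pi/5) - (1 + 2*pi/5) = -4*pi/5.
Hence b_5 = (1/pi)·(-4*pi/5) = -4/5.

-4/5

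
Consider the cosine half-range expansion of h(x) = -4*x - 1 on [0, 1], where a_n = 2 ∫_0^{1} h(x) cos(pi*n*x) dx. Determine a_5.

16/(25*pi**2)

a_5 = 2 ∫_0^{1} (-4*x - 1) cos(5*pi*x) dx.
Integrating by parts (boundary term plus one more integral), an antiderivative of (-4*x - 1) cos(5*pi*x) is -4*x*sin(5*pi*x)/(5*pi) - sin(5*pi*x)/(5*pi) - 4*cos(5*pi*x)/(25*pi**2); evaluating from 0 to 1: ∫_{0}^{1} (-4*x - 1) cos(5*pi*x) dx = (4/(25*pi**2)) - (-4/(25*pi**2)) = 8/(25*pi**2).
Hence a_5 = 2·(8/(25*pi**2)) = 16/(25*pi**2).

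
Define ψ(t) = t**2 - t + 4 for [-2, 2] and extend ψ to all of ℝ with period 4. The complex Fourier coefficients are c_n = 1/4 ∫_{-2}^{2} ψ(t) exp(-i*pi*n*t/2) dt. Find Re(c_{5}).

Since ψ is real-valued, Re(c_{5}) = 1/4 ∫_{-2}^{2} ψ(t) cos(5*pi*t/2) dt = a_{5}/2.
Integrating by parts twice (tabular method), an antiderivative of (t**2 - t + 4) cos(5*pi*t/2) is 2*t**2*sin(5*pi*t/2)/(5*pi) - 2*t*sin(5*pi*t/2)/(5*pi) + 8*t*cos(5*pi*t/2)/(25*pi**2) - 16*sin(5*pi*t/2)/(125*pi**3) + 8*sin(5*pi*t/2)/(5*pi) - 4*cos(5*pi*t/2)/(25*pi**2); evaluating from -2 to 2: ∫_{-2}^{2} (t**2 - t + 4) cos(5*pi*t/2) dt = (-12/(25*pi**2)) - (4/(5*pi**2)) = -32/(25*pi**2).
Hence Re(c_{5}) = (1/4)·(-32/(25*pi**2)) = -8/(25*pi**2).

-8/(25*pi**2)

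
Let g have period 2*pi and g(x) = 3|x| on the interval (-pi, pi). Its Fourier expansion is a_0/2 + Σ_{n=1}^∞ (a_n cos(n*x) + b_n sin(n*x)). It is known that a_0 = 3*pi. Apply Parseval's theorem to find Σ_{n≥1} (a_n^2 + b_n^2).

Parseval: a_0^2/2 + Σ_{n≥1} (a_n^2+b_n^2) = 1/pi ∫_{-pi}^{pi} g(x)^2 dx = 6*pi**2.
Subtract a_0^2/2 = 9*pi**2/2: Σ (a_n^2+b_n^2) = 3*pi**2/2.

3*pi**2/2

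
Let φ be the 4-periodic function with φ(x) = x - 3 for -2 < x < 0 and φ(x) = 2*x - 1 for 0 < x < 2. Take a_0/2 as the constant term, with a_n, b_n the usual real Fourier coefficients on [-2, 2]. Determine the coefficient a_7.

-4/(49*pi**2)

a_7 = 1/2 ∫_{-2}^{2} φ(x) cos(7*pi*x/2) dx.
Split the integral at the breakpoints.
Integrating by parts (boundary term plus one more integral), an antiderivative of (x - 3) cos(7*pi*x/2) is 2*x*sin(7*pi*x/2)/(7*pi) - 6*sin(7*pi*x/2)/(7*pi) + 4*cos(7*pi*x/2)/(49*pi**2); evaluating from -2 to 0: ∫_{-2}^{0} (x - 3) cos(7*pi*x/2) dx = (4/(49*pi**2)) - (-4/(49*pi**2)) = 8/(49*pi**2).
Integrating by parts (boundary term plus one more integral), an antiderivative of (2*x - 1) cos(7*pi*x/2) is 4*x*sin(7*pi*x/2)/(7*pi) - 2*sin(7*pi*x/2)/(7*pi) + 8*cos(7*pi*x/2)/(49*pi**2); evaluating from 0 to 2: ∫_{0}^{2} (2*x - 1) cos(7*pi*x/2) dx = (-8/(49*pi**2)) - (8/(49*pi**2)) = -16/(49*pi**2).
Summing the pieces and multiplying by (1/2) gives a_7 = -4/(49*pi**2).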